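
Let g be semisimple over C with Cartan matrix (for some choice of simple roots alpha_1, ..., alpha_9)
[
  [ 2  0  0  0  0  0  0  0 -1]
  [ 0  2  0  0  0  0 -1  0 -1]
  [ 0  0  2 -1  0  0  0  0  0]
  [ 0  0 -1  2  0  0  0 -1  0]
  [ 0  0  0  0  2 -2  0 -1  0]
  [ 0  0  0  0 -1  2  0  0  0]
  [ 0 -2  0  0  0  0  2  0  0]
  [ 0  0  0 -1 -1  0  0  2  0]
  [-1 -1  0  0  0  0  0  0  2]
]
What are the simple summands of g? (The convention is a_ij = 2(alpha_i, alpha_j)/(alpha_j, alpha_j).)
type B_5 ⊕ type C_4

The diagram associated to this matrix has two connected components: the simple roots {alpha_3, alpha_4, alpha_5, alpha_6, alpha_8} form a chain of 5 nodes with a double edge at one end; the terminal node there is the unique short simple root (B_5), and {alpha_1, alpha_2, alpha_7, alpha_9} form a chain of 4 nodes with a double edge at one end; the terminal node there is the unique long simple root (C_4). A semisimple Lie algebra decomposes uniquely as the direct sum of simple ideals, one per connected component of its Dynkin diagram, so g ≅ B_5 ⊕ C_4 (dimension 55 + 36 = 91).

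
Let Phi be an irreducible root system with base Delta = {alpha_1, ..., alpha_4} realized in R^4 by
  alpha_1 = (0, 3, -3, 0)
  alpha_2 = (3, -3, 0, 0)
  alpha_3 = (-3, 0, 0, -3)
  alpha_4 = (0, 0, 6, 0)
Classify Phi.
C4

Compute the Cartan integers a_ij = 2(alpha_i, alpha_j)/(alpha_j, alpha_j); the resulting 4x4 Cartan matrix is
[[2, -1, 0, -1], [-1, 2, -1, 0], [0, -1, 2, 0], [-2, 0, 0, 2]].
The roots have two lengths (squared-length ratio 2:1); the short ones are alpha_{1,2,3}. The associated Dynkin diagram is a chain of 4 nodes with a double edge at one end; the terminal node there is the unique long simple root (C_4), so the type is C_4 (the algebra sp(8)).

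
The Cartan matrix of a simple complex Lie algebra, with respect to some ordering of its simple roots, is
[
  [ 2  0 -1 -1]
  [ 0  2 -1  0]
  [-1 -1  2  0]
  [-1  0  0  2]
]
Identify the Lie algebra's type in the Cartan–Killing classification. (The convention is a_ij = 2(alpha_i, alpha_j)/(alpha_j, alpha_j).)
A_4 (sl(5))

The matrix has rank 4 with 2's on the diagonal. Reading the off-diagonal entries as Dynkin edges (a single edge where a_ij = a_ji = -1; a double or triple edge where a_ij * a_ji = 2 or 3), the diagram is a chain of 4 nodes with single edges (A_4). One simple-root ordering that puts it in standard form is (alpha_2, alpha_3, alpha_1, alpha_4). So the algebra is type A_4, i.e. sl(5).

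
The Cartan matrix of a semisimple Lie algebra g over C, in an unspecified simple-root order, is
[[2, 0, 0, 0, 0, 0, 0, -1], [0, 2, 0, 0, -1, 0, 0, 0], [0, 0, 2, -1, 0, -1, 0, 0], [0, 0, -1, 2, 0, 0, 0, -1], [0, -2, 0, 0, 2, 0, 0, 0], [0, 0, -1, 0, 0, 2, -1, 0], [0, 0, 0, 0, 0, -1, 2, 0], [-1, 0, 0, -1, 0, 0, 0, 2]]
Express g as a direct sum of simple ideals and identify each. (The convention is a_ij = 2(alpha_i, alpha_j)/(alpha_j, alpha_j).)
type A_6 ⊕ type B_2

The diagram associated to this matrix has two connected components: the simple roots {alpha_1, alpha_3, alpha_4, alpha_6, alpha_7, alpha_8} form a chain of 6 nodes with single edges (A_6), and {alpha_2, alpha_5} form a chain of 2 nodes with a double edge at one end; the terminal node there is the unique short simple root (B_2). A semisimple Lie algebra decomposes uniquely as the direct sum of simple ideals, one per connected component of its Dynkin diagram, so g ≅ A_6 ⊕ B_2 (dimension 48 + 10 = 58).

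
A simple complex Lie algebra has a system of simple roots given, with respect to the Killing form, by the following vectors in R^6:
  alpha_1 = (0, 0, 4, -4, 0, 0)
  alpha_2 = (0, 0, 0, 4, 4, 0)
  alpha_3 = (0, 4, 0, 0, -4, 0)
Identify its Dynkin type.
A3

Compute the Cartan integers a_ij = 2(alpha_i, alpha_j)/(alpha_j, alpha_j); the resulting 3x3 Cartan matrix is
[[2, -1, 0], [-1, 2, -1], [0, -1, 2]].
All simple roots have the same length, so the diagram is simply laced. The associated Dynkin diagram is a chain of 3 nodes with single edges (A_3), so the type is A_3 (the algebra sl(4)).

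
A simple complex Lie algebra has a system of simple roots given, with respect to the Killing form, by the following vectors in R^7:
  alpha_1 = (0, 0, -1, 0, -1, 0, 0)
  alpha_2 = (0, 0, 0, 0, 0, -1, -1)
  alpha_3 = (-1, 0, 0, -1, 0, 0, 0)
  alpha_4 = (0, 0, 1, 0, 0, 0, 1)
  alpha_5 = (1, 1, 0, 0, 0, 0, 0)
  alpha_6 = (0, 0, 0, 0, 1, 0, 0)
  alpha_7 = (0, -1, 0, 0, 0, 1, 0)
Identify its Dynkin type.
Compute the Cartan integers a_ij = 2(alpha_i, alpha_j)/(alpha_j, alpha_j); the resulting 7x7 Cartan matrix is
[[2, 0, 0, -1, 0, -2, 0], [0, 2, 0, -1, 0, 0, -1], [0, 0, 2, 0, -1, 0, 0], [-1, -1, 0, 2, 0, 0, 0], [0, 0, -1, 0, 2, 0, -1], [-1, 0, 0, 0, 0, 2, 0], [0, -1, 0, 0, -1, 0, 2]].
The roots have two lengths (squared-length ratio 2:1); the short ones are alpha_{6}. The associated Dynkin diagram is a chain of 7 nodes with a double edge at one end; the terminal node there is the unique short simple root (B_7), so the type is B_7 (the algebra so(15)).

B_7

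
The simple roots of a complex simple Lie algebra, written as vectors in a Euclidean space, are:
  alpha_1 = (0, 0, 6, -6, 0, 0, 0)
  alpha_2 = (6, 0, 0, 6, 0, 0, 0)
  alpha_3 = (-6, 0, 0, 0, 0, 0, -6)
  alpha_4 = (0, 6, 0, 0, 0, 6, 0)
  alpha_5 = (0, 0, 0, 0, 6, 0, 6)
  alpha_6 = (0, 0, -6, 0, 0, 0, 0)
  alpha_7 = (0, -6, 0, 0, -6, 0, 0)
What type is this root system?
B_7

Compute the Cartan integers a_ij = 2(alpha_i, alpha_j)/(alpha_j, alpha_j); the resulting 7x7 Cartan matrix is
[[2, -1, 0, 0, 0, -2, 0], [-1, 2, -1, 0, 0, 0, 0], [0, -1, 2, 0, -1, 0, 0], [0, 0, 0, 2, 0, 0, -1], [0, 0, -1, 0, 2, 0, -1], [-1, 0, 0, 0, 0, 2, 0], [0, 0, 0, -1, -1, 0, 2]].
The roots have two lengths (squared-length ratio 2:1); the short ones are alpha_{6}. The associated Dynkin diagram is a chain of 7 nodes with a double edge at one end; the terminal node there is the unique short simple root (B_7), so the type is B_7 (the algebra so(15)).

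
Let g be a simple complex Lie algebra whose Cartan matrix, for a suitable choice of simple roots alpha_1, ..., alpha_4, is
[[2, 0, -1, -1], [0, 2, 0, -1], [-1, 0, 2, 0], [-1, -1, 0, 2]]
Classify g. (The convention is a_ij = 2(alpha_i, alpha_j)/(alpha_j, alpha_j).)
A4

The matrix has rank 4 with 2's on the diagonal. Reading the off-diagonal entries as Dynkin edges (a single edge where a_ij = a_ji = -1; a double or triple edge where a_ij * a_ji = 2 or 3), the diagram is a chain of 4 nodes with single edges (A_4). One simple-root ordering that puts it in standard form is (alpha_2, alpha_4, alpha_1, alpha_3). So the algebra is type A_4, i.e. sl(5).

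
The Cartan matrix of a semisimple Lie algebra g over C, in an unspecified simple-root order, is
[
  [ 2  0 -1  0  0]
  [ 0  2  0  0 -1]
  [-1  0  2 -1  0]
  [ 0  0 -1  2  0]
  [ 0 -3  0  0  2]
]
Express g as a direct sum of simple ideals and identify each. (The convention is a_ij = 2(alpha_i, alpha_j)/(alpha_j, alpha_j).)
The diagram associated to this matrix has two connected components: the simple roots {alpha_1, alpha_3, alpha_4} form a chain of 3 nodes with single edges (A_3), and {alpha_2, alpha_5} form two nodes joined by a triple edge (G_2). A semisimple Lie algebra decomposes uniquely as the direct sum of simple ideals, one per connected component of its Dynkin diagram, so g ≅ A_3 ⊕ G_2 (dimension 15 + 14 = 29).

A_3 + G_2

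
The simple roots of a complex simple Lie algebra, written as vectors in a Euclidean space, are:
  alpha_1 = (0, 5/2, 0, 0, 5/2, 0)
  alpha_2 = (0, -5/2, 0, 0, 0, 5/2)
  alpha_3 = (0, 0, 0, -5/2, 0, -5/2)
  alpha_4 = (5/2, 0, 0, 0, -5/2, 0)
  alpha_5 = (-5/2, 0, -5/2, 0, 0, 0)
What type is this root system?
type A_5

Compute the Cartan integers a_ij = 2(alpha_i, alpha_j)/(alpha_j, alpha_j); the resulting 5x5 Cartan matrix is
[[2, -1, 0, -1, 0], [-1, 2, -1, 0, 0], [0, -1, 2, 0, 0], [-1, 0, 0, 2, -1], [0, 0, 0, -1, 2]].
All simple roots have the same length, so the diagram is simply laced. The associated Dynkin diagram is a chain of 5 nodes with single edges (A_5), so the type is A_5 (the algebra sl(6)).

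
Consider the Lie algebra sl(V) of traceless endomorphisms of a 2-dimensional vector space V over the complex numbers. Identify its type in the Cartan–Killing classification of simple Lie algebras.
This is sl(2), which has dimension 2^2 - 1 = 3 and rank 2 - 1 = 1 (a Cartan subalgebra is the diagonal traceless matrices). In the classification of classical Lie algebras, the special linear algebra sl(n+1) has type A_n; here n = 1, so the Dynkin diagram is a chain of 1 nodes with single edges (A_1). Hence the type is A_1.

A_1 (sl(2))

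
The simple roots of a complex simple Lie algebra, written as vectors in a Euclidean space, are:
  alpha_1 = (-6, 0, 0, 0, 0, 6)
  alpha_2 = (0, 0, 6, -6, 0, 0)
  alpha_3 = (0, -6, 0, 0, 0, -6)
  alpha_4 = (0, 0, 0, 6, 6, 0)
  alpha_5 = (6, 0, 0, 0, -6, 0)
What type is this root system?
type A_5

Compute the Cartan integers a_ij = 2(alpha_i, alpha_j)/(alpha_j, alpha_j); the resulting 5x5 Cartan matrix is
[[2, 0, -1, 0, -1], [0, 2, 0, -1, 0], [-1, 0, 2, 0, 0], [0, -1, 0, 2, -1], [-1, 0, 0, -1, 2]].
All simple roots have the same length, so the diagram is simply laced. The associated Dynkin diagram is a chain of 5 nodes with single edges (A_5), so the type is A_5 (the algebra sl(6)).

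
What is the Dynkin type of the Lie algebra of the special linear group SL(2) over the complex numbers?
This is sl(2), which has dimension 2^2 - 1 = 3 and rank 2 - 1 = 1 (a Cartan subalgebra is the diagonal traceless matrices). In the classification of classical Lie algebras, the special linear algebra sl(n+1) has type A_n; here n = 1, so the Dynkin diagram is a chain of 1 nodes with single edges (A_1). Hence the type is A_1.

A_1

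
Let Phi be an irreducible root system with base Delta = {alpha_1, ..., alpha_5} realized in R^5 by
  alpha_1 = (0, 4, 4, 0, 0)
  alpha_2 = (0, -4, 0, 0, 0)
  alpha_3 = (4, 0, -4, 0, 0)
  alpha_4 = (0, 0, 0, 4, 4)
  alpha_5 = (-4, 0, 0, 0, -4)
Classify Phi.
Compute the Cartan integers a_ij = 2(alpha_i, alpha_j)/(alpha_j, alpha_j); the resulting 5x5 Cartan matrix is
[[2, -2, -1, 0, 0], [-1, 2, 0, 0, 0], [-1, 0, 2, 0, -1], [0, 0, 0, 2, -1], [0, 0, -1, -1, 2]].
The roots have two lengths (squared-length ratio 2:1); the short ones are alpha_{2}. The associated Dynkin diagram is a chain of 5 nodes with a double edge at one end; the terminal node there is the unique short simple root (B_5), so the type is B_5 (the algebra so(11)).

B_5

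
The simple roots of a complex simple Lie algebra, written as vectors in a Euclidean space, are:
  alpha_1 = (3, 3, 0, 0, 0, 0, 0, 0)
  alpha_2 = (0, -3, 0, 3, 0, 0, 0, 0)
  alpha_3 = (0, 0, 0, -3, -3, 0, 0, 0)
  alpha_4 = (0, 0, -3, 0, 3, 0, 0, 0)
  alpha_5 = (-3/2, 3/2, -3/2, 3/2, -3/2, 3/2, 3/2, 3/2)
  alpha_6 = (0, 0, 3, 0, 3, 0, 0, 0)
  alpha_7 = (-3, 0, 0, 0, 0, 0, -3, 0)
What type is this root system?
Compute the Cartan integers a_ij = 2(alpha_i, alpha_j)/(alpha_j, alpha_j); the resulting 7x7 Cartan matrix is
[[2, -1, 0, 0, 0, 0, -1], [-1, 2, -1, 0, 0, 0, 0], [0, -1, 2, -1, 0, -1, 0], [0, 0, -1, 2, 0, 0, 0], [0, 0, 0, 0, 2, -1, 0], [0, 0, -1, 0, -1, 2, 0], [-1, 0, 0, 0, 0, 0, 2]].
All simple roots have the same length, so the diagram is simply laced. The associated Dynkin diagram is a chain of 6 nodes with one extra node attached to the third node from one end (E_7), so the type is E_7.

E_7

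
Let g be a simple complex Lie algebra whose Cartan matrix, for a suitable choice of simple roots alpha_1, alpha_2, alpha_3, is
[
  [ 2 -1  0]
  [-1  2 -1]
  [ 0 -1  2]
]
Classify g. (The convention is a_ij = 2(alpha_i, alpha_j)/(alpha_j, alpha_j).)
type A_3

The matrix has rank 3 with 2's on the diagonal. Reading the off-diagonal entries as Dynkin edges (a single edge where a_ij = a_ji = -1; a double or triple edge where a_ij * a_ji = 2 or 3), the diagram is a chain of 3 nodes with single edges (A_3). One simple-root ordering that puts it in standard form is (alpha_3, alpha_2, alpha_1). So the algebra is type A_3, i.e. sl(4).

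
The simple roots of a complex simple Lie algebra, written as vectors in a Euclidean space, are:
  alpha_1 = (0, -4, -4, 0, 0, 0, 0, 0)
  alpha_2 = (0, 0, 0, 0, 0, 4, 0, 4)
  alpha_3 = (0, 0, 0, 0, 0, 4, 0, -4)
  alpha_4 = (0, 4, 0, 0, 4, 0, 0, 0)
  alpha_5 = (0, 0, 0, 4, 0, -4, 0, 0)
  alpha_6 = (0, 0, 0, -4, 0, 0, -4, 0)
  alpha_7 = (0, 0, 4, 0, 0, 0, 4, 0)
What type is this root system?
type D_7

Compute the Cartan integers a_ij = 2(alpha_i, alpha_j)/(alpha_j, alpha_j); the resulting 7x7 Cartan matrix is
[[2, 0, 0, -1, 0, 0, -1], [0, 2, 0, 0, -1, 0, 0], [0, 0, 2, 0, -1, 0, 0], [-1, 0, 0, 2, 0, 0, 0], [0, -1, -1, 0, 2, -1, 0], [0, 0, 0, 0, -1, 2, -1], [-1, 0, 0, 0, 0, -1, 2]].
All simple roots have the same length, so the diagram is simply laced. The associated Dynkin diagram is a chain of 5 nodes with a fork of two nodes at one end (D_7), so the type is D_7 (the algebra so(14)).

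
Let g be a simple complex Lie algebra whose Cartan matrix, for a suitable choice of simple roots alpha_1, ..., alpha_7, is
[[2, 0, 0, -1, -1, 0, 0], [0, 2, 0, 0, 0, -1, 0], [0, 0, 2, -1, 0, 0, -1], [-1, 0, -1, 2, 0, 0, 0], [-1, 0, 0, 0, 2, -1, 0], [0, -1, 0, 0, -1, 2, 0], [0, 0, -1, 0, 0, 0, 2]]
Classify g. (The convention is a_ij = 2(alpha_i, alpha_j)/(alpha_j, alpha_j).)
type A_7

The matrix has rank 7 with 2's on the diagonal. Reading the off-diagonal entries as Dynkin edges (a single edge where a_ij = a_ji = -1; a double or triple edge where a_ij * a_ji = 2 or 3), the diagram is a chain of 7 nodes with single edges (A_7). One simple-root ordering that puts it in standard form is (alpha_7, alpha_3, alpha_4, alpha_1, alpha_5, alpha_6, alpha_2). So the algebra is type A_7, i.e. sl(8).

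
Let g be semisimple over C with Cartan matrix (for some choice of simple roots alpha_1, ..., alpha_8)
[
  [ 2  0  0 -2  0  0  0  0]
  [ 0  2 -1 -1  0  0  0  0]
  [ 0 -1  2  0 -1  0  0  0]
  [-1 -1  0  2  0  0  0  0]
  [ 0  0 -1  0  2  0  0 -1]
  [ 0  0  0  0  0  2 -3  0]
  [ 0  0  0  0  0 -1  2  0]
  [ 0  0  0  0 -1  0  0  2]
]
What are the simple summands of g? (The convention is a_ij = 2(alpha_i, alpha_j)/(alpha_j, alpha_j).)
The diagram associated to this matrix has two connected components: the simple roots {alpha_1, alpha_2, alpha_3, alpha_4, alpha_5, alpha_8} form a chain of 6 nodes with a double edge at one end; the terminal node there is the unique long simple root (C_6), and {alpha_6, alpha_7} form two nodes joined by a triple edge (G_2). A semisimple Lie algebra decomposes uniquely as the direct sum of simple ideals, one per connected component of its Dynkin diagram, so g ≅ C_6 ⊕ G_2 (dimension 78 + 14 = 92).

C6 ⊕ G2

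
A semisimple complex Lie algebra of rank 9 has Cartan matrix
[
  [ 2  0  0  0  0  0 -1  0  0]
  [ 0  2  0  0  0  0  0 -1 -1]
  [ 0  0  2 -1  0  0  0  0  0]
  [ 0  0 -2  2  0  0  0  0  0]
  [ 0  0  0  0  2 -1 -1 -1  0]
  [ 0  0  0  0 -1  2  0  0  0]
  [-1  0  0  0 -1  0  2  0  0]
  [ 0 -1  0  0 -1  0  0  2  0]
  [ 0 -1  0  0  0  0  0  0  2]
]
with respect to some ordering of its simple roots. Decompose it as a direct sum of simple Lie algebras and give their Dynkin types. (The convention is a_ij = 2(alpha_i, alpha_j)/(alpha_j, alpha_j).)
The diagram associated to this matrix has two connected components: the simple roots {alpha_3, alpha_4} form a chain of 2 nodes with a double edge at one end; the terminal node there is the unique short simple root (B_2), and {alpha_1, alpha_2, alpha_5, alpha_6, alpha_7, alpha_8, alpha_9} form a chain of 6 nodes with one extra node attached to the third node from one end (E_7). A semisimple Lie algebra decomposes uniquely as the direct sum of simple ideals, one per connected component of its Dynkin diagram, so g ≅ B_2 ⊕ E_7 (dimension 10 + 133 = 143).

type B_2 ⊕ type E_7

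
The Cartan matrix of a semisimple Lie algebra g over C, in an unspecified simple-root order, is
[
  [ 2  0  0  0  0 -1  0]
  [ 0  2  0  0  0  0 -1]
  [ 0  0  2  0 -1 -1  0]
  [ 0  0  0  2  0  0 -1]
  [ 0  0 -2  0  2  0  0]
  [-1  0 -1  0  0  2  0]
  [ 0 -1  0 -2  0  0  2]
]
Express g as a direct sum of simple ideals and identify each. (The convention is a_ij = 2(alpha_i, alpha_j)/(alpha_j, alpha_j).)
B_3 ⊕ C_4

The diagram associated to this matrix has two connected components: the simple roots {alpha_2, alpha_4, alpha_7} form a chain of 3 nodes with a double edge at one end; the terminal node there is the unique short simple root (B_3), and {alpha_1, alpha_3, alpha_5, alpha_6} form a chain of 4 nodes with a double edge at one end; the terminal node there is the unique long simple root (C_4). A semisimple Lie algebra decomposes uniquely as the direct sum of simple ideals, one per connected component of its Dynkin diagram, so g ≅ B_3 ⊕ C_4 (dimension 21 + 36 = 57).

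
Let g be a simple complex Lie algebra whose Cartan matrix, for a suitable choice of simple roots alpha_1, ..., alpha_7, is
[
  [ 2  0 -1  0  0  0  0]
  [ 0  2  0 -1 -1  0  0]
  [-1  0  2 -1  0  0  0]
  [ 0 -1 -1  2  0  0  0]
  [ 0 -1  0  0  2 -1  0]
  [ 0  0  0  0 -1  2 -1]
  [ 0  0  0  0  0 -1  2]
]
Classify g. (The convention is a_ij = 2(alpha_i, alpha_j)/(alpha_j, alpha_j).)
A_7 (sl(8))

The matrix has rank 7 with 2's on the diagonal. Reading the off-diagonal entries as Dynkin edges (a single edge where a_ij = a_ji = -1; a double or triple edge where a_ij * a_ji = 2 or 3), the diagram is a chain of 7 nodes with single edges (A_7). One simple-root ordering that puts it in standard form is (alpha_1, alpha_3, alpha_4, alpha_2, alpha_5, alpha_6, alpha_7). So the algebra is type A_7, i.e. sl(8).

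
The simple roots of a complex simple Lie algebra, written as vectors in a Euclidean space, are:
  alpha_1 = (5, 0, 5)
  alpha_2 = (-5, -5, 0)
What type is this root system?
A_2 (sl(3))

Compute the Cartan integers a_ij = 2(alpha_i, alpha_j)/(alpha_j, alpha_j); the resulting 2x2 Cartan matrix is
[[2, -1], [-1, 2]].
All simple roots have the same length, so the diagram is simply laced. The associated Dynkin diagram is a chain of 2 nodes with single edges (A_2), so the type is A_2 (the algebra sl(3)).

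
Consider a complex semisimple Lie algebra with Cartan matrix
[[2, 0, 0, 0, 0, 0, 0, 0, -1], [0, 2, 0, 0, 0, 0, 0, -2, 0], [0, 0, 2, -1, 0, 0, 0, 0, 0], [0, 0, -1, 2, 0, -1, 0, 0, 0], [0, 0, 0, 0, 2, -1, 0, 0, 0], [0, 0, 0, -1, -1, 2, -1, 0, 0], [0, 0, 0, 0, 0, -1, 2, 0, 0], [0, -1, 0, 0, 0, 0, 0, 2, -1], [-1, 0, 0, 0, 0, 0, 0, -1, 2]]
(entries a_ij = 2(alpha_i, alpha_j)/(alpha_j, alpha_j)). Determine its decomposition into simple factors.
The diagram associated to this matrix has two connected components: the simple roots {alpha_1, alpha_2, alpha_8, alpha_9} form a chain of 4 nodes with a double edge at one end; the terminal node there is the unique long simple root (C_4), and {alpha_3, alpha_4, alpha_5, alpha_6, alpha_7} form a chain of 3 nodes with a fork of two nodes at one end (D_5). A semisimple Lie algebra decomposes uniquely as the direct sum of simple ideals, one per connected component of its Dynkin diagram, so g ≅ C_4 ⊕ D_5 (dimension 36 + 45 = 81).

C_4 ⊕ D_5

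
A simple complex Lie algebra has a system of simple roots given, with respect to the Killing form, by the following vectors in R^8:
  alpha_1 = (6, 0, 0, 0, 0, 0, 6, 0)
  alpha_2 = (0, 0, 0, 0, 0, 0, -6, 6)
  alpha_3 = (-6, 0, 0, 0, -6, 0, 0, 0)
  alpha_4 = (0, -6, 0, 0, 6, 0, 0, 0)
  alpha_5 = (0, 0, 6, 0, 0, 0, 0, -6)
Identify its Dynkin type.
A_5

Compute the Cartan integers a_ij = 2(alpha_i, alpha_j)/(alpha_j, alpha_j); the resulting 5x5 Cartan matrix is
[[2, -1, -1, 0, 0], [-1, 2, 0, 0, -1], [-1, 0, 2, -1, 0], [0, 0, -1, 2, 0], [0, -1, 0, 0, 2]].
All simple roots have the same length, so the diagram is simply laced. The associated Dynkin diagram is a chain of 5 nodes with single edges (A_5), so the type is A_5 (the algebra sl(6)).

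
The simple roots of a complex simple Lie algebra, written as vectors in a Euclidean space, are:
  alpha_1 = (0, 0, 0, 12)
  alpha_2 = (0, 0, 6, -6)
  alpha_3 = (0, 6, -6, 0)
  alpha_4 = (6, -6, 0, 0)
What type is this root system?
Compute the Cartan integers a_ij = 2(alpha_i, alpha_j)/(alpha_j, alpha_j); the resulting 4x4 Cartan matrix is
[[2, -2, 0, 0], [-1, 2, -1, 0], [0, -1, 2, -1], [0, 0, -1, 2]].
The roots have two lengths (squared-length ratio 2:1); the short ones are alpha_{2,3,4}. The associated Dynkin diagram is a chain of 4 nodes with a double edge at one end; the terminal node there is the unique long simple root (C_4), so the type is C_4 (the algebra sp(8)).

C_4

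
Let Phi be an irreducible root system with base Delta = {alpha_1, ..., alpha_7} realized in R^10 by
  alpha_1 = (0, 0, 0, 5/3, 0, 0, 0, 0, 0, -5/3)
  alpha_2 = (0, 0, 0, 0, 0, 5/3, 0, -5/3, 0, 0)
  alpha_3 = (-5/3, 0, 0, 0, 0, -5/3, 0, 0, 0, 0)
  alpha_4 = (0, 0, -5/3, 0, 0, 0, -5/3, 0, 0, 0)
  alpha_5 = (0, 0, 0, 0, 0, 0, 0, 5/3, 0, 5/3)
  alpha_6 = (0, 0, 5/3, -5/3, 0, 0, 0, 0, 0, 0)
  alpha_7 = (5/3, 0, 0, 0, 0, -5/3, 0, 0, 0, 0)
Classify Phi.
D7

Compute the Cartan integers a_ij = 2(alpha_i, alpha_j)/(alpha_j, alpha_j); the resulting 7x7 Cartan matrix is
[[2, 0, 0, 0, -1, -1, 0], [0, 2, -1, 0, -1, 0, -1], [0, -1, 2, 0, 0, 0, 0], [0, 0, 0, 2, 0, -1, 0], [-1, -1, 0, 0, 2, 0, 0], [-1, 0, 0, -1, 0, 2, 0], [0, -1, 0, 0, 0, 0, 2]].
All simple roots have the same length, so the diagram is simply laced. The associated Dynkin diagram is a chain of 5 nodes with a fork of two nodes at one end (D_7), so the type is D_7 (the algebra so(14)).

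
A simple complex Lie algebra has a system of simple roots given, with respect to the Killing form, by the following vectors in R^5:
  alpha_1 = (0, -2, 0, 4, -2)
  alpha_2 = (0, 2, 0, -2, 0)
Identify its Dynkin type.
Compute the Cartan integers a_ij = 2(alpha_i, alpha_j)/(alpha_j, alpha_j); the resulting 2x2 Cartan matrix is
[[2, -3], [-1, 2]].
The roots have two lengths (squared-length ratio 3:1); the short ones are alpha_{2}. The associated Dynkin diagram is two nodes joined by a triple edge (G_2), so the type is G_2.

type G_2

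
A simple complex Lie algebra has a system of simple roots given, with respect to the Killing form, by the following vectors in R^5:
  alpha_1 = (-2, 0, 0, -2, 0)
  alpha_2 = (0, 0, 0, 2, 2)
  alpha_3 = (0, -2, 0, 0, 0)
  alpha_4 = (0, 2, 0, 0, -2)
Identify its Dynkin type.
Compute the Cartan integers a_ij = 2(alpha_i, alpha_j)/(alpha_j, alpha_j); the resulting 4x4 Cartan matrix is
[[2, -1, 0, 0], [-1, 2, 0, -1], [0, 0, 2, -1], [0, -1, -2, 2]].
The roots have two lengths (squared-length ratio 2:1); the short ones are alpha_{3}. The associated Dynkin diagram is a chain of 4 nodes with a double edge at one end; the terminal node there is the unique short simple root (B_4), so the type is B_4 (the algebra so(9)).

type B_4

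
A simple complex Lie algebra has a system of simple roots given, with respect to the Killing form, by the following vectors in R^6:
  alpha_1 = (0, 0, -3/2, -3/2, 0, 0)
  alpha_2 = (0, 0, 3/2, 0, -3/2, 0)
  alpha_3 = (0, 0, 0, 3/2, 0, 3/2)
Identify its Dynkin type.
Compute the Cartan integers a_ij = 2(alpha_i, alpha_j)/(alpha_j, alpha_j); the resulting 3x3 Cartan matrix is
[[2, -1, -1], [-1, 2, 0], [-1, 0, 2]].
All simple roots have the same length, so the diagram is simply laced. The associated Dynkin diagram is a chain of 3 nodes with single edges (A_3), so the type is A_3 (the algebra sl(4)).

A3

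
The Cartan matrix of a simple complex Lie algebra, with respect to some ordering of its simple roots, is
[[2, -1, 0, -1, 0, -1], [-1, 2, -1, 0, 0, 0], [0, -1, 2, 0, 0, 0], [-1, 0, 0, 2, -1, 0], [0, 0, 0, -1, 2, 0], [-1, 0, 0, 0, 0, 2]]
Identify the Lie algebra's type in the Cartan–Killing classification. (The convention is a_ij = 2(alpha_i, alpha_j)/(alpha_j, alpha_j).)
E_6

The matrix has rank 6 with 2's on the diagonal. Reading the off-diagonal entries as Dynkin edges (a single edge where a_ij = a_ji = -1; a double or triple edge where a_ij * a_ji = 2 or 3), the diagram is a chain of 5 nodes with one extra node attached to the third node from one end (E_6). One simple-root ordering that puts it in standard form is (alpha_5, alpha_6, alpha_4, alpha_1, alpha_2, alpha_3). So the algebra is type E_6.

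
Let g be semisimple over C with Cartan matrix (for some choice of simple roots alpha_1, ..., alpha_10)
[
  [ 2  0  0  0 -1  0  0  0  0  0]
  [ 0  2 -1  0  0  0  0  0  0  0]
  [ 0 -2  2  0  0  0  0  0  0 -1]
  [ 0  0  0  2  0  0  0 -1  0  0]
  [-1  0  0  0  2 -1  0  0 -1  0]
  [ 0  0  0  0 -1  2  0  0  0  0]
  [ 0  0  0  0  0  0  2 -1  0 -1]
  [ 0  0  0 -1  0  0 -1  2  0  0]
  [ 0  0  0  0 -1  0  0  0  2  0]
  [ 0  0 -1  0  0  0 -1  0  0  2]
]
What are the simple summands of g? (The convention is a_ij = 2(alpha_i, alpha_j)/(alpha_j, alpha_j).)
type B_6 ⊕ type D_4

The diagram associated to this matrix has two connected components: the simple roots {alpha_2, alpha_3, alpha_4, alpha_7, alpha_8, alpha_10} form a chain of 6 nodes with a double edge at one end; the terminal node there is the unique short simple root (B_6), and {alpha_1, alpha_5, alpha_6, alpha_9} form a chain of 2 nodes with a fork of two nodes at one end (D_4). A semisimple Lie algebra decomposes uniquely as the direct sum of simple ideals, one per connected component of its Dynkin diagram, so g ≅ B_6 ⊕ D_4 (dimension 78 + 28 = 106).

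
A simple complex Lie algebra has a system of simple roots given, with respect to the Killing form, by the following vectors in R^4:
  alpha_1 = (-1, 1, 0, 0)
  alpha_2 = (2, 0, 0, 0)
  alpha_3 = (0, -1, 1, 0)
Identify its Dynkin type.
Compute the Cartan integers a_ij = 2(alpha_i, alpha_j)/(alpha_j, alpha_j); the resulting 3x3 Cartan matrix is
[[2, -1, -1], [-2, 2, 0], [-1, 0, 2]].
The roots have two lengths (squared-length ratio 2:1); the short ones are alpha_{1,3}. The associated Dynkin diagram is a chain of 3 nodes with a double edge at one end; the terminal node there is the unique long simple root (C_3), so the type is C_3 (the algebra sp(6)).

C_3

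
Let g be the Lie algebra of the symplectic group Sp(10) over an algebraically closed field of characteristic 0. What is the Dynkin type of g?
C_5

This is sp(10), which has dimension 10(10+1)/2 = 55 and rank 10/2 = 5. In the classification of classical Lie algebras, the symplectic algebra sp(2n) has type C_n; here n = 5, so the Dynkin diagram is a chain of 5 nodes with a double edge at one end; the terminal node there is the unique long simple root (C_5). Hence the type is C_5.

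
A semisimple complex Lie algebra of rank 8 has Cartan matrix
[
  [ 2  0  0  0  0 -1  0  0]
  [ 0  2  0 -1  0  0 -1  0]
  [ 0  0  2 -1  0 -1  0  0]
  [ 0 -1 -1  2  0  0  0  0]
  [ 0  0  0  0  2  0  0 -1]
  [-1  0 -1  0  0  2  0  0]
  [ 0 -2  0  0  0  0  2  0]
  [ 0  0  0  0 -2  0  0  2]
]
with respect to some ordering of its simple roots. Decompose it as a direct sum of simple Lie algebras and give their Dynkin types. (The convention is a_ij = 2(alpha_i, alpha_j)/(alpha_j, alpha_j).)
The diagram associated to this matrix has two connected components: the simple roots {alpha_5, alpha_8} form a chain of 2 nodes with a double edge at one end; the terminal node there is the unique short simple root (B_2), and {alpha_1, alpha_2, alpha_3, alpha_4, alpha_6, alpha_7} form a chain of 6 nodes with a double edge at one end; the terminal node there is the unique long simple root (C_6). A semisimple Lie algebra decomposes uniquely as the direct sum of simple ideals, one per connected component of its Dynkin diagram, so g ≅ B_2 ⊕ C_6 (dimension 10 + 78 = 88).

B_2 (so(5)) ⊕ C_6 (sp(12))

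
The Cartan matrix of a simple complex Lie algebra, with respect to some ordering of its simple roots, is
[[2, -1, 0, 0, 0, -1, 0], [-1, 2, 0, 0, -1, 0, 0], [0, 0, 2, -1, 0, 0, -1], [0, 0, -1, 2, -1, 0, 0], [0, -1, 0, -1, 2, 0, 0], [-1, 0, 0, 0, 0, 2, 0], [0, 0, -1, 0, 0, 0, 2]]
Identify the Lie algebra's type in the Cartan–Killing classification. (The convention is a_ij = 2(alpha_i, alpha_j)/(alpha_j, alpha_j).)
The matrix has rank 7 with 2's on the diagonal. Reading the off-diagonal entries as Dynkin edges (a single edge where a_ij = a_ji = -1; a double or triple edge where a_ij * a_ji = 2 or 3), the diagram is a chain of 7 nodes with single edges (A_7). One simple-root ordering that puts it in standard form is (alpha_6, alpha_1, alpha_2, alpha_5, alpha_4, alpha_3, alpha_7). So the algebra is type A_7, i.e. sl(8).

A_7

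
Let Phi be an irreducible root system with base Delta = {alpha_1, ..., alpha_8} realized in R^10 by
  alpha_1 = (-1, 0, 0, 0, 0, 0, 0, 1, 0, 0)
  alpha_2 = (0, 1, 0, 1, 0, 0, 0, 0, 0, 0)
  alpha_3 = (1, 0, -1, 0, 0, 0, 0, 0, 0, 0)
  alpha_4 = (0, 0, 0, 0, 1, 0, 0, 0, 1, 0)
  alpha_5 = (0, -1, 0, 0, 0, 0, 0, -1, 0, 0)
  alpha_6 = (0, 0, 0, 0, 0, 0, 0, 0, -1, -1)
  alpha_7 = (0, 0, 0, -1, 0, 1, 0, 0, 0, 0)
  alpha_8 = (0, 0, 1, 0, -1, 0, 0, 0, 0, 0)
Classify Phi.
A_8 (sl(9))

Compute the Cartan integers a_ij = 2(alpha_i, alpha_j)/(alpha_j, alpha_j); the resulting 8x8 Cartan matrix is
[[2, 0, -1, 0, -1, 0, 0, 0], [0, 2, 0, 0, -1, 0, -1, 0], [-1, 0, 2, 0, 0, 0, 0, -1], [0, 0, 0, 2, 0, -1, 0, -1], [-1, -1, 0, 0, 2, 0, 0, 0], [0, 0, 0, -1, 0, 2, 0, 0], [0, -1, 0, 0, 0, 0, 2, 0], [0, 0, -1, -1, 0, 0, 0, 2]].
All simple roots have the same length, so the diagram is simply laced. The associated Dynkin diagram is a chain of 8 nodes with single edges (A_8), so the type is A_8 (the algebra sl(9)).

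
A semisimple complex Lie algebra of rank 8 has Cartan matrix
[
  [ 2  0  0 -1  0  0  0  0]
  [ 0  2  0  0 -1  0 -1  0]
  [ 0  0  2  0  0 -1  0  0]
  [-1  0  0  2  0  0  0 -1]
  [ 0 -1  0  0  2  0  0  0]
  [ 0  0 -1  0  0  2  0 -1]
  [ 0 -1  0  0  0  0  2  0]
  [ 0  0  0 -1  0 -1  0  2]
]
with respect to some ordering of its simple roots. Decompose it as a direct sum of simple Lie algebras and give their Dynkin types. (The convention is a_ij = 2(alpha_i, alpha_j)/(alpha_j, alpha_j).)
The diagram associated to this matrix has two connected components: the simple roots {alpha_2, alpha_5, alpha_7} form a chain of 3 nodes with single edges (A_3), and {alpha_1, alpha_3, alpha_4, alpha_6, alpha_8} form a chain of 5 nodes with single edges (A_5). A semisimple Lie algebra decomposes uniquely as the direct sum of simple ideals, one per connected component of its Dynkin diagram, so g ≅ A_3 ⊕ A_5 (dimension 15 + 35 = 50).

A_3 (sl(4)) + A_5 (sl(6))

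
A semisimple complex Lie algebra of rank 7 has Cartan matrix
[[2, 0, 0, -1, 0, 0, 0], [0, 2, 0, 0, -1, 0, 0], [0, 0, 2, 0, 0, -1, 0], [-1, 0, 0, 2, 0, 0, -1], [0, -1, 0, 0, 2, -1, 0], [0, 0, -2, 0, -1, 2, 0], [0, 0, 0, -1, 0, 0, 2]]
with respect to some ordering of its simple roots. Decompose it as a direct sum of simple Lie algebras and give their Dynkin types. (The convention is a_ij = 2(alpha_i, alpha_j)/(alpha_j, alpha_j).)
A_3 (sl(4)) ⊕ B_4 (so(9))

The diagram associated to this matrix has two connected components: the simple roots {alpha_1, alpha_4, alpha_7} form a chain of 3 nodes with single edges (A_3), and {alpha_2, alpha_3, alpha_5, alpha_6} form a chain of 4 nodes with a double edge at one end; the terminal node there is the unique short simple root (B_4). A semisimple Lie algebra decomposes uniquely as the direct sum of simple ideals, one per connected component of its Dynkin diagram, so g ≅ A_3 ⊕ B_4 (dimension 15 + 36 = 51).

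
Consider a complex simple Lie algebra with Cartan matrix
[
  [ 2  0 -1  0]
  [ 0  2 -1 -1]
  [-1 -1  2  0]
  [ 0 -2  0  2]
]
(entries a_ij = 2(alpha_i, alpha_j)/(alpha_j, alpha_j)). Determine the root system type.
type C_4

The matrix has rank 4 with 2's on the diagonal. Reading the off-diagonal entries as Dynkin edges (a single edge where a_ij = a_ji = -1; a double or triple edge where a_ij * a_ji = 2 or 3), the diagram is a chain of 4 nodes with a double edge at one end; the terminal node there is the unique long simple root (C_4). One simple-root ordering that puts it in standard form is (alpha_1, alpha_3, alpha_2, alpha_4). So the algebra is type C_4, i.e. sp(8).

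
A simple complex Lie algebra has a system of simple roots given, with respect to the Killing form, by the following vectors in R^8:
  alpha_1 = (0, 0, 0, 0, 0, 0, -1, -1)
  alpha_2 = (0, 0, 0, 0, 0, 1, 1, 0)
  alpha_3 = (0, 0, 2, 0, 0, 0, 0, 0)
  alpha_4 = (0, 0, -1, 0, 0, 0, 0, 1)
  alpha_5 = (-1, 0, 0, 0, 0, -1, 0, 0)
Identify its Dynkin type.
Compute the Cartan integers a_ij = 2(alpha_i, alpha_j)/(alpha_j, alpha_j); the resulting 5x5 Cartan matrix is
[[2, -1, 0, -1, 0], [-1, 2, 0, 0, -1], [0, 0, 2, -2, 0], [-1, 0, -1, 2, 0], [0, -1, 0, 0, 2]].
The roots have two lengths (squared-length ratio 2:1); the short ones are alpha_{1,2,4,5}. The associated Dynkin diagram is a chain of 5 nodes with a double edge at one end; the terminal node there is the unique long simple root (C_5), so the type is C_5 (the algebra sp(10)).

C5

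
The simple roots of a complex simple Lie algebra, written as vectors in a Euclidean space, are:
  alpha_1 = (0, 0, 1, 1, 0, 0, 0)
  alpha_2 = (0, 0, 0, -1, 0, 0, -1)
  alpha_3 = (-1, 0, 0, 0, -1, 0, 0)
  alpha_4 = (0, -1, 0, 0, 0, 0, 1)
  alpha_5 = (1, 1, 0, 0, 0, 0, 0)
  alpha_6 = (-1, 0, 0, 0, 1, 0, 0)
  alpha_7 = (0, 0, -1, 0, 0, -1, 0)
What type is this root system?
D7

Compute the Cartan integers a_ij = 2(alpha_i, alpha_j)/(alpha_j, alpha_j); the resulting 7x7 Cartan matrix is
[[2, -1, 0, 0, 0, 0, -1], [-1, 2, 0, -1, 0, 0, 0], [0, 0, 2, 0, -1, 0, 0], [0, -1, 0, 2, -1, 0, 0], [0, 0, -1, -1, 2, -1, 0], [0, 0, 0, 0, -1, 2, 0], [-1, 0, 0, 0, 0, 0, 2]].
All simple roots have the same length, so the diagram is simply laced. The associated Dynkin diagram is a chain of 5 nodes with a fork of two nodes at one end (D_7), so the type is D_7 (the algebra so(14)).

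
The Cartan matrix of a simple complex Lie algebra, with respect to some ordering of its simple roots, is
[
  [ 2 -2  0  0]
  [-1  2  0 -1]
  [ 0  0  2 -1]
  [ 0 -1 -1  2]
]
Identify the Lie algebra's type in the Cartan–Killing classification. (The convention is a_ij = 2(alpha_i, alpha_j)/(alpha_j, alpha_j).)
The matrix has rank 4 with 2's on the diagonal. Reading the off-diagonal entries as Dynkin edges (a single edge where a_ij = a_ji = -1; a double or triple edge where a_ij * a_ji = 2 or 3), the diagram is a chain of 4 nodes with a double edge at one end; the terminal node there is the unique long simple root (C_4). One simple-root ordering that puts it in standard form is (alpha_3, alpha_4, alpha_2, alpha_1). So the algebra is type C_4, i.e. sp(8).

C4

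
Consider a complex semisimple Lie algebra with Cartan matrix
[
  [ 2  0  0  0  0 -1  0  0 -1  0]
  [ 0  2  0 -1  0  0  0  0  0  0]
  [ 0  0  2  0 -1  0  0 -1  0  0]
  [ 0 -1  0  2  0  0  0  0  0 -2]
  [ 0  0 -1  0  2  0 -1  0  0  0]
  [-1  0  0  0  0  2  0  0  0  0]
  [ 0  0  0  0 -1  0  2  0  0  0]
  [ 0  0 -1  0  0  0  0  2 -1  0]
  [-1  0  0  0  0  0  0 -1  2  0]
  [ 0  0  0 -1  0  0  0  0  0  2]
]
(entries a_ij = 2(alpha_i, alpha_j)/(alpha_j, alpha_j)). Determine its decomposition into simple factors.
A_7 (sl(8)) ⊕ B_3 (so(7))

The diagram associated to this matrix has two connected components: the simple roots {alpha_1, alpha_3, alpha_5, alpha_6, alpha_7, alpha_8, alpha_9} form a chain of 7 nodes with single edges (A_7), and {alpha_2, alpha_4, alpha_10} form a chain of 3 nodes with a double edge at one end; the terminal node there is the unique short simple root (B_3). A semisimple Lie algebra decomposes uniquely as the direct sum of simple ideals, one per connected component of its Dynkin diagram, so g ≅ A_7 ⊕ B_3 (dimension 63 + 21 = 84).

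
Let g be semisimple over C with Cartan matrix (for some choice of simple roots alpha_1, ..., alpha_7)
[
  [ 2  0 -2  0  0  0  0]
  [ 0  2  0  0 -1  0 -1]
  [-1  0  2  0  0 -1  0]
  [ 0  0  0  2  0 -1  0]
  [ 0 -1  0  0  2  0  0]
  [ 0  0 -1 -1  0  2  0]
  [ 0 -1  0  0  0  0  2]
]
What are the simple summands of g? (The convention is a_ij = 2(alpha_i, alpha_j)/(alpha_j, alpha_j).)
The diagram associated to this matrix has two connected components: the simple roots {alpha_2, alpha_5, alpha_7} form a chain of 3 nodes with single edges (A_3), and {alpha_1, alpha_3, alpha_4, alpha_6} form a chain of 4 nodes with a double edge at one end; the terminal node there is the unique long simple root (C_4). A semisimple Lie algebra decomposes uniquely as the direct sum of simple ideals, one per connected component of its Dynkin diagram, so g ≅ A_3 ⊕ C_4 (dimension 15 + 36 = 51).

A_3 (sl(4)) + C_4 (sp(8))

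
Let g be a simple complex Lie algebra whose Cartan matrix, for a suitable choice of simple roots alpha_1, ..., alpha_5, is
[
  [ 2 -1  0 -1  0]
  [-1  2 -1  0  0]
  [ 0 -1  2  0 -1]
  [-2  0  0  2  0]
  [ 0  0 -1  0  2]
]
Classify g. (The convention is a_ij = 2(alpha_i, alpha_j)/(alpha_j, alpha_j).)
The matrix has rank 5 with 2's on the diagonal. Reading the off-diagonal entries as Dynkin edges (a single edge where a_ij = a_ji = -1; a double or triple edge where a_ij * a_ji = 2 or 3), the diagram is a chain of 5 nodes with a double edge at one end; the terminal node there is the unique long simple root (C_5). One simple-root ordering that puts it in standard form is (alpha_5, alpha_3, alpha_2, alpha_1, alpha_4). So the algebra is type C_5, i.e. sp(10).

C_5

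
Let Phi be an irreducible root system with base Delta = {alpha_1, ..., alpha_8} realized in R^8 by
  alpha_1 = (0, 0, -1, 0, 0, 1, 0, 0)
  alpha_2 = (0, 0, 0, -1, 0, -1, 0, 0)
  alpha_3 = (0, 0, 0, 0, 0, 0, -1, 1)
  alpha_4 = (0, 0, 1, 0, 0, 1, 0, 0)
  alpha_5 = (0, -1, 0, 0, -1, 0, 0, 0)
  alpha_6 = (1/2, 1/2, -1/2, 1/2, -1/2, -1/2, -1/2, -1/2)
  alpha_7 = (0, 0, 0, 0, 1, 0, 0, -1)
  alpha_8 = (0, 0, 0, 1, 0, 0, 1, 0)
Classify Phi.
Compute the Cartan integers a_ij = 2(alpha_i, alpha_j)/(alpha_j, alpha_j); the resulting 8x8 Cartan matrix is
[[2, -1, 0, 0, 0, 0, 0, 0], [-1, 2, 0, -1, 0, 0, 0, -1], [0, 0, 2, 0, 0, 0, -1, -1], [0, -1, 0, 2, 0, -1, 0, 0], [0, 0, 0, 0, 2, 0, -1, 0], [0, 0, 0, -1, 0, 2, 0, 0], [0, 0, -1, 0, -1, 0, 2, 0], [0, -1, -1, 0, 0, 0, 0, 2]].
All simple roots have the same length, so the diagram is simply laced. The associated Dynkin diagram is a chain of 7 nodes with one extra node attached to the third node from one end (E_8), so the type is E_8.

E_8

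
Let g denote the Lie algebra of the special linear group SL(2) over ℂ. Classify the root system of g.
This is sl(2), which has dimension 2^2 - 1 = 3 and rank 2 - 1 = 1 (a Cartan subalgebra is the diagonal traceless matrices). In the classification of classical Lie algebras, the special linear algebra sl(n+1) has type A_n; here n = 1, so the Dynkin diagram is a chain of 1 nodes with single edges (A_1). Hence the type is A_1.

A_1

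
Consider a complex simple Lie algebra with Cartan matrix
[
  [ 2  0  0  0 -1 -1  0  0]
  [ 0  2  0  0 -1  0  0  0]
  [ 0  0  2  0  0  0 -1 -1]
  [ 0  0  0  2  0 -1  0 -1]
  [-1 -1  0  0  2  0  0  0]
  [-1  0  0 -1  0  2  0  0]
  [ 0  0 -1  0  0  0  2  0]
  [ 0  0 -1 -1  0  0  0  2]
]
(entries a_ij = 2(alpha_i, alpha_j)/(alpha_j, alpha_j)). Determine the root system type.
The matrix has rank 8 with 2's on the diagonal. Reading the off-diagonal entries as Dynkin edges (a single edge where a_ij = a_ji = -1; a double or triple edge where a_ij * a_ji = 2 or 3), the diagram is a chain of 8 nodes with single edges (A_8). One simple-root ordering that puts it in standard form is (alpha_2, alpha_5, alpha_1, alpha_6, alpha_4, alpha_8, alpha_3, alpha_7). So the algebra is type A_8, i.e. sl(9).

A_8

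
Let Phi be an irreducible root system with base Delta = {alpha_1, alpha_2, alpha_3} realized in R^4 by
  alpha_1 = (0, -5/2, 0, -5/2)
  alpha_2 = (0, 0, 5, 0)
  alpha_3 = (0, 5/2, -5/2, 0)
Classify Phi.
Compute the Cartan integers a_ij = 2(alpha_i, alpha_j)/(alpha_j, alpha_j); the resulting 3x3 Cartan matrix is
[[2, 0, -1], [0, 2, -2], [-1, -1, 2]].
The roots have two lengths (squared-length ratio 2:1); the short ones are alpha_{1,3}. The associated Dynkin diagram is a chain of 3 nodes with a double edge at one end; the terminal node there is the unique long simple root (C_3), so the type is C_3 (the algebra sp(6)).

C_3 (sp(6))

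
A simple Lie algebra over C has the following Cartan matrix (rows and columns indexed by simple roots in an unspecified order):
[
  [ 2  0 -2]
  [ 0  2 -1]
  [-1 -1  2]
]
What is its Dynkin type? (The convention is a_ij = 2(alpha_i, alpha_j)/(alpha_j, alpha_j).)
The matrix has rank 3 with 2's on the diagonal. Reading the off-diagonal entries as Dynkin edges (a single edge where a_ij = a_ji = -1; a double or triple edge where a_ij * a_ji = 2 or 3), the diagram is a chain of 3 nodes with a double edge at one end; the terminal node there is the unique long simple root (C_3). One simple-root ordering that puts it in standard form is (alpha_2, alpha_3, alpha_1). So the algebra is type C_3, i.e. sp(6).

C3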